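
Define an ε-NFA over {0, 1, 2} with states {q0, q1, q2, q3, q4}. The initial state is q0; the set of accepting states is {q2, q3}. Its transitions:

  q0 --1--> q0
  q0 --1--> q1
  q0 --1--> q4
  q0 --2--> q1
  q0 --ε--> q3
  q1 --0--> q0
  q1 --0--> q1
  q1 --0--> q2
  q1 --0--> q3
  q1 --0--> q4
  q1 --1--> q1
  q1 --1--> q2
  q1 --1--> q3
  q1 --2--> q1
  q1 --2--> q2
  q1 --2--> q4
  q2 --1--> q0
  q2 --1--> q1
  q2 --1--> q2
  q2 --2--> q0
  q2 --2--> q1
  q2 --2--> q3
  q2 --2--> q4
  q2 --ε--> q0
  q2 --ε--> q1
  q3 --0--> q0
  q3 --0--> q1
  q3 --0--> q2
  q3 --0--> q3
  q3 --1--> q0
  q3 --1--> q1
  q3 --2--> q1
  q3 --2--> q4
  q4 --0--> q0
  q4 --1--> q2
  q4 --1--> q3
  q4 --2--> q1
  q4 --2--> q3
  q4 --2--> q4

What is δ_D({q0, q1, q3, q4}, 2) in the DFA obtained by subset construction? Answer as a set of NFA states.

δ(q0,2) = {q1}; δ(q1,2) = {q1, q2, q4}; δ(q3,2) = {q1, q4}; δ(q4,2) = {q1, q3, q4}.
Union: {q1, q2, q3, q4}.
ε-closure gives {q0, q1, q2, q3, q4}.

{q0, q1, q2, q3, q4}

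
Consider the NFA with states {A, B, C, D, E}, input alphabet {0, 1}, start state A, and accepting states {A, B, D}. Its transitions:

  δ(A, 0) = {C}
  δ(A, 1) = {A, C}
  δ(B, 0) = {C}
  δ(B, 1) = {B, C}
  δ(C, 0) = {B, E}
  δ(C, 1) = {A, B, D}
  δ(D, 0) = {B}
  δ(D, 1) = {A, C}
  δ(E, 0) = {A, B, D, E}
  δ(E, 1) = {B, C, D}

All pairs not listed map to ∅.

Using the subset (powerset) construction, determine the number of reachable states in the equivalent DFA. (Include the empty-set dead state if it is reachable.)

Start state of the DFA: {A}.
{A} --0--> {C}  [new]
{A} --1--> {A, C}  [new]
{C} --0--> {B, E}  [new]
{C} --1--> {A, B, D}  [new]
{A, C} --0--> {B, C, E}  [new]
{A, C} --1--> {A, B, C, D}  [new]
{B, E} --0--> {A, B, C, D, E}  [new]
{B, E} --1--> {B, C, D}  [new]
{A, B, D} --0--> {B, C}  [new]
{A, B, D} --1--> {A, B, C}  [new]
{B, C, E} --0--> {A, B, C, D, E}  [seen]
{B, C, E} --1--> {A, B, C, D}  [seen]
{A, B, C, D} --0--> {B, C, E}  [seen]
{A, B, C, D} --1--> {A, B, C, D}  [seen]
{A, B, C, D, E} --0--> {A, B, C, D, E}  [seen]
{A, B, C, D, E} --1--> {A, B, C, D}  [seen]
{B, C, D} --0--> {B, C, E}  [seen]
{B, C, D} --1--> {A, B, C, D}  [seen]
{B, C} --0--> {B, C, E}  [seen]
{B, C} --1--> {A, B, C, D}  [seen]
{A, B, C} --0--> {B, C, E}  [seen]
{A, B, C} --1--> {A, B, C, D}  [seen]
Reachable DFA states: {A}, {C}, {A, C}, {B, E}, {A, B, D}, {B, C, E}, {A, B, C, D}, {A, B, C, D, E}, {B, C, D}, {B, C}, {A, B, C}.

11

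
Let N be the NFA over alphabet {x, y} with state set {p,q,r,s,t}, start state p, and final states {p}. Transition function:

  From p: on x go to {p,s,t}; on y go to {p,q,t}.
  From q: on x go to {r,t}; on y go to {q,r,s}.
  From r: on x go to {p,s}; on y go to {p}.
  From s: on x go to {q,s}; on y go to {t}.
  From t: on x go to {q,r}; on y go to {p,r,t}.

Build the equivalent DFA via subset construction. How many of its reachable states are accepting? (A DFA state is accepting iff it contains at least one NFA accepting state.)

Start state of the DFA: {p}.
{p} --x--> {p,s,t}  [new]
{p} --y--> {p,q,t}  [new]
{p,s,t} --x--> {p,q,r,s,t}  [new]
{p,s,t} --y--> {p,q,r,t}  [new]
{p,q,t} --x--> {p,q,r,s,t}  [seen]
{p,q,t} --y--> {p,q,r,s,t}  [seen]
{p,q,r,s,t} --x--> {p,q,r,s,t}  [seen]
{p,q,r,s,t} --y--> {p,q,r,s,t}  [seen]
{p,q,r,t} --x--> {p,q,r,s,t}  [seen]
{p,q,r,t} --y--> {p,q,r,s,t}  [seen]
Reachable DFA states: {p}, {p,s,t}, {p,q,t}, {p,q,r,s,t}, {p,q,r,t}.
Accepting DFA states (contain an NFA accepting state): {p}, {p,s,t}, {p,q,t}, {p,q,r,s,t}, {p,q,r,t}.

5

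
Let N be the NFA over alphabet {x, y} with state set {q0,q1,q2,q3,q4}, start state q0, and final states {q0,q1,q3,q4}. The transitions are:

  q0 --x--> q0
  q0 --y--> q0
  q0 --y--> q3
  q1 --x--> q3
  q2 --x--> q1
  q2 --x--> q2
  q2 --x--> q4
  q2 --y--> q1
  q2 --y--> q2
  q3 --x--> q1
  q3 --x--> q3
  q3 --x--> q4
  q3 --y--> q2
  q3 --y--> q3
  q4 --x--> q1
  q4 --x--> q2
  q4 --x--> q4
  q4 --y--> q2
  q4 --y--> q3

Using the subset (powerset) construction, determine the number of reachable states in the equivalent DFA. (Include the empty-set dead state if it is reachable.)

6

Start state of the DFA: {q0}.
{q0} --x--> {q0}  [seen]
{q0} --y--> {q0,q3}  [new]
{q0,q3} --x--> {q0,q1,q3,q4}  [new]
{q0,q3} --y--> {q0,q2,q3}  [new]
{q0,q1,q3,q4} --x--> {q0,q1,q2,q3,q4}  [new]
{q0,q1,q3,q4} --y--> {q0,q2,q3}  [seen]
{q0,q2,q3} --x--> {q0,q1,q2,q3,q4}  [seen]
{q0,q2,q3} --y--> {q0,q1,q2,q3}  [new]
{q0,q1,q2,q3,q4} --x--> {q0,q1,q2,q3,q4}  [seen]
{q0,q1,q2,q3,q4} --y--> {q0,q1,q2,q3}  [seen]
{q0,q1,q2,q3} --x--> {q0,q1,q2,q3,q4}  [seen]
{q0,q1,q2,q3} --y--> {q0,q1,q2,q3}  [seen]
Reachable DFA states: {q0}, {q0,q3}, {q0,q1,q3,q4}, {q0,q2,q3}, {q0,q1,q2,q3,q4}, {q0,q1,q2,q3}.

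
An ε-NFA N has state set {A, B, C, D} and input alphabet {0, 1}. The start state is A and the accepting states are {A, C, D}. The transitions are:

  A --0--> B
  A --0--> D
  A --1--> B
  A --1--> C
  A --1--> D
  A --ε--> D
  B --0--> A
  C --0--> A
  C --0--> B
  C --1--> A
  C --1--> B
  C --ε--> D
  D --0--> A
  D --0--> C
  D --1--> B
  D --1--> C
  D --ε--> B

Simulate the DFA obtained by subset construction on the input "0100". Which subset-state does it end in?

{A, B, C, D}

Start: {A, B, D}.
δ(A,0) = {B, D}; δ(B,0) = {A}; δ(D,0) = {A, C}.
Union: {A, B, C, D}.
After 0: {A, B, C, D}.
δ(A,1) = {B, C, D}; δ(B,1) = ∅; δ(C,1) = {A, B}; δ(D,1) = {B, C}.
Union: {A, B, C, D}.
After 1: {A, B, C, D}.
δ(A,0) = {B, D}; δ(B,0) = {A}; δ(C,0) = {A, B}; δ(D,0) = {A, C}.
Union: {A, B, C, D}.
After 0: {A, B, C, D}.
δ(A,0) = {B, D}; δ(B,0) = {A}; δ(C,0) = {A, B}; δ(D,0) = {A, C}.
Union: {A, B, C, D}.
After 0: {A, B, C, D}.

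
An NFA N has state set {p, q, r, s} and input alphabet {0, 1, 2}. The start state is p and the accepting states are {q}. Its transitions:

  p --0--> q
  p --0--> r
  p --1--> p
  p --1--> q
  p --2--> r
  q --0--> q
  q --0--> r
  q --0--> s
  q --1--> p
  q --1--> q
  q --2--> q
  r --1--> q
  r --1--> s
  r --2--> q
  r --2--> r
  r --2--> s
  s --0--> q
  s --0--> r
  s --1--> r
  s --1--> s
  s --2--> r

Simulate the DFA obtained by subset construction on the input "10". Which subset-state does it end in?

Start: {p}.
δ(p,1) = {p, q}.
Union: {p, q}.
After 1: {p, q}.
δ(p,0) = {q, r}; δ(q,0) = {q, r, s}.
Union: {q, r, s}.
After 0: {q, r, s}.

{q, r, s}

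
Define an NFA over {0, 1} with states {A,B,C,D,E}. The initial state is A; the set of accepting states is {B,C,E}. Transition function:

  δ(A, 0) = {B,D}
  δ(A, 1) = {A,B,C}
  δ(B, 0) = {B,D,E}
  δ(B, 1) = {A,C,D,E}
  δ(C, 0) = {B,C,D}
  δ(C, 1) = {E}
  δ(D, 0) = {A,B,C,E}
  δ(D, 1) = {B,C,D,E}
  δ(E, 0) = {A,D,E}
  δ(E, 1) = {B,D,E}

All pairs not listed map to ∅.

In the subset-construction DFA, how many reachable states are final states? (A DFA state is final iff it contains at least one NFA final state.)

Start state of the DFA: {A}.
{A} --0--> {B,D}  [new]
{A} --1--> {A,B,C}  [new]
{B,D} --0--> {A,B,C,D,E}  [new]
{B,D} --1--> {A,B,C,D,E}  [seen]
{A,B,C} --0--> {B,C,D,E}  [new]
{A,B,C} --1--> {A,B,C,D,E}  [seen]
{A,B,C,D,E} --0--> {A,B,C,D,E}  [seen]
{A,B,C,D,E} --1--> {A,B,C,D,E}  [seen]
{B,C,D,E} --0--> {A,B,C,D,E}  [seen]
{B,C,D,E} --1--> {A,B,C,D,E}  [seen]
Reachable DFA states: {A}, {B,D}, {A,B,C}, {A,B,C,D,E}, {B,C,D,E}.
Accepting DFA states (contain an NFA accepting state): {B,D}, {A,B,C}, {A,B,C,D,E}, {B,C,D,E}.

4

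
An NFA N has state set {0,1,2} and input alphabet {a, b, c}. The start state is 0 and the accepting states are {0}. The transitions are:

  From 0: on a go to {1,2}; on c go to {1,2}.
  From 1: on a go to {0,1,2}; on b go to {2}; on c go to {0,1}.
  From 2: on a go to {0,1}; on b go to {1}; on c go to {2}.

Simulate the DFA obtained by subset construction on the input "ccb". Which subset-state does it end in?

{1,2}

Start: {0}.
δ(0,c) = {1,2}.
Union: {1,2}.
After c: {1,2}.
δ(1,c) = {0,1}; δ(2,c) = {2}.
Union: {0,1,2}.
After c: {0,1,2}.
δ(0,b) = ∅; δ(1,b) = {2}; δ(2,b) = {1}.
Union: {1,2}.
After b: {1,2}.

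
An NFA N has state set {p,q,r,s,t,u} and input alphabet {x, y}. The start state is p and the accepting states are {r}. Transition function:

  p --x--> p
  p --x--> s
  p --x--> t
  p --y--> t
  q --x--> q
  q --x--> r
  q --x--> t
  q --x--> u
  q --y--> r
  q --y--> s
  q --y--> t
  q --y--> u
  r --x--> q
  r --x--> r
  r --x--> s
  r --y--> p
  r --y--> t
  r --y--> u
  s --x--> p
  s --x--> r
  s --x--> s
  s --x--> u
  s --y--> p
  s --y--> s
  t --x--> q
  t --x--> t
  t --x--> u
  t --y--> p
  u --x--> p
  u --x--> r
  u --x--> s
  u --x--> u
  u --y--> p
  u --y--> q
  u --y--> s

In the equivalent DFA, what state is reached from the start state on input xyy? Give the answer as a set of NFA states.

{p,s,t}

Start: {p}.
δ(p,x) = {p,s,t}.
Union: {p,s,t}.
After x: {p,s,t}.
δ(p,y) = {t}; δ(s,y) = {p,s}; δ(t,y) = {p}.
Union: {p,s,t}.
After y: {p,s,t}.
δ(p,y) = {t}; δ(s,y) = {p,s}; δ(t,y) = {p}.
Union: {p,s,t}.
After y: {p,s,t}.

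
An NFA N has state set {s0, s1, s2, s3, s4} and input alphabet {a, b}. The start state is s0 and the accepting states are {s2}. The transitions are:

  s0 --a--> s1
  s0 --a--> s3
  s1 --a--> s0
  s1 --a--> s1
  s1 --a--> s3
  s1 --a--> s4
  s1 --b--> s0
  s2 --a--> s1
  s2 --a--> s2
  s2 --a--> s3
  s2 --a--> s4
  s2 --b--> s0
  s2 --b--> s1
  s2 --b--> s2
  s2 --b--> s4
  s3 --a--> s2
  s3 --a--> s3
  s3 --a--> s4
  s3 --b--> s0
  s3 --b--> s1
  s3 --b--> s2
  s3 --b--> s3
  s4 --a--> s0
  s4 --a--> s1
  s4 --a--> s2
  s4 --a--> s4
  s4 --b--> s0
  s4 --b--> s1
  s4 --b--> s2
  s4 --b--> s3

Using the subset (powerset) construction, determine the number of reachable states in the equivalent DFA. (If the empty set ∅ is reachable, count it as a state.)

Start state of the DFA: {s0}.
{s0} --a--> {s1, s3}  [new]
{s0} --b--> ∅  [new]
{s1, s3} --a--> {s0, s1, s2, s3, s4}  [new]
{s1, s3} --b--> {s0, s1, s2, s3}  [new]
∅ --a--> ∅  [seen]
∅ --b--> ∅  [seen]
{s0, s1, s2, s3, s4} --a--> {s0, s1, s2, s3, s4}  [seen]
{s0, s1, s2, s3, s4} --b--> {s0, s1, s2, s3, s4}  [seen]
{s0, s1, s2, s3} --a--> {s0, s1, s2, s3, s4}  [seen]
{s0, s1, s2, s3} --b--> {s0, s1, s2, s3, s4}  [seen]
Reachable DFA states: {s0}, {s1, s3}, ∅, {s0, s1, s2, s3, s4}, {s0, s1, s2, s3}.

5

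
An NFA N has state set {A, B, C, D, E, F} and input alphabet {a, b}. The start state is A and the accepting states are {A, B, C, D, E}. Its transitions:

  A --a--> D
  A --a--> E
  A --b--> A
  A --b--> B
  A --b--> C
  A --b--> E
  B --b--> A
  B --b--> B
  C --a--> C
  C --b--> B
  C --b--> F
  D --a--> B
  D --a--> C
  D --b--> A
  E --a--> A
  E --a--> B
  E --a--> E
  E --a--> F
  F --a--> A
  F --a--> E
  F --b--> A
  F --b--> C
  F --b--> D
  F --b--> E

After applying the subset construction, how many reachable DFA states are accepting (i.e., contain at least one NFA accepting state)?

5

Start state of the DFA: {A}.
{A} --a--> {D, E}  [new]
{A} --b--> {A, B, C, E}  [new]
{D, E} --a--> {A, B, C, E, F}  [new]
{D, E} --b--> {A}  [seen]
{A, B, C, E} --a--> {A, B, C, D, E, F}  [new]
{A, B, C, E} --b--> {A, B, C, E, F}  [seen]
{A, B, C, E, F} --a--> {A, B, C, D, E, F}  [seen]
{A, B, C, E, F} --b--> {A, B, C, D, E, F}  [seen]
{A, B, C, D, E, F} --a--> {A, B, C, D, E, F}  [seen]
{A, B, C, D, E, F} --b--> {A, B, C, D, E, F}  [seen]
Reachable DFA states: {A}, {D, E}, {A, B, C, E}, {A, B, C, E, F}, {A, B, C, D, E, F}.
Accepting DFA states (contain an NFA accepting state): {A}, {D, E}, {A, B, C, E}, {A, B, C, E, F}, {A, B, C, D, E, F}.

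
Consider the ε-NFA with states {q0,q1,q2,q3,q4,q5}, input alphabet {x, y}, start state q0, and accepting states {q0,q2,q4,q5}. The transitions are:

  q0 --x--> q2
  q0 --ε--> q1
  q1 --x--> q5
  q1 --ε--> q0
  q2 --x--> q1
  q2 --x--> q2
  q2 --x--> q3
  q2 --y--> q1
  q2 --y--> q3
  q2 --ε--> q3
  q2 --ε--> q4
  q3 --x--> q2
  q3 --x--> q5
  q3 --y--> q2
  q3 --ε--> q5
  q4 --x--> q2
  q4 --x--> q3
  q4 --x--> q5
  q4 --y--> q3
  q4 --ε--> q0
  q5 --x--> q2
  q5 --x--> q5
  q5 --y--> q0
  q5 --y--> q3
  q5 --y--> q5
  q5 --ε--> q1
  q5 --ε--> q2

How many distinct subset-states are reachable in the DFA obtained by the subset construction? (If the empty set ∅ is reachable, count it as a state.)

3

Start state of the DFA: {q0,q1} (ε-closure of the NFA start).
{q0,q1} --x--> {q0,q1,q2,q3,q4,q5}  [new]
{q0,q1} --y--> ∅  [new]
{q0,q1,q2,q3,q4,q5} --x--> {q0,q1,q2,q3,q4,q5}  [seen]
{q0,q1,q2,q3,q4,q5} --y--> {q0,q1,q2,q3,q4,q5}  [seen]
∅ --x--> ∅  [seen]
∅ --y--> ∅  [seen]
Reachable DFA states: {q0,q1}, {q0,q1,q2,q3,q4,q5}, ∅.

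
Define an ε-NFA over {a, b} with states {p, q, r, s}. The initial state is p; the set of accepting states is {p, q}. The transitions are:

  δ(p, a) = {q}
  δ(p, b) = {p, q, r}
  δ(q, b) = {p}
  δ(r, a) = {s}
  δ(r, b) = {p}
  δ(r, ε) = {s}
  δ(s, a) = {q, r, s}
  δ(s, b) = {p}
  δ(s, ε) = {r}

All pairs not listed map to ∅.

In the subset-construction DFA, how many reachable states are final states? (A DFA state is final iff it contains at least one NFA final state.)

Start state of the DFA: {p} (ε-closure of the NFA start).
{p} --a--> {q}  [new]
{p} --b--> {p, q, r, s}  [new]
{q} --a--> ∅  [new]
{q} --b--> {p}  [seen]
{p, q, r, s} --a--> {q, r, s}  [new]
{p, q, r, s} --b--> {p, q, r, s}  [seen]
∅ --a--> ∅  [seen]
∅ --b--> ∅  [seen]
{q, r, s} --a--> {q, r, s}  [seen]
{q, r, s} --b--> {p}  [seen]
Reachable DFA states: {p}, {q}, {p, q, r, s}, ∅, {q, r, s}.
Accepting DFA states (contain an NFA accepting state): {p}, {q}, {p, q, r, s}, {q, r, s}.

4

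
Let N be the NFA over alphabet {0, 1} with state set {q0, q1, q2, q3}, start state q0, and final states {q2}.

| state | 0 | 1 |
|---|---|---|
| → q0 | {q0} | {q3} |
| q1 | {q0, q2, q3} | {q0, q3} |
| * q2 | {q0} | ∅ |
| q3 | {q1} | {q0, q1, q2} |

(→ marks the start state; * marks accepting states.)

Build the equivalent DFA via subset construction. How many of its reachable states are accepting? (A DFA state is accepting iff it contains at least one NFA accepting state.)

3

Start state of the DFA: {q0}.
{q0} --0--> {q0}  [seen]
{q0} --1--> {q3}  [new]
{q3} --0--> {q1}  [new]
{q3} --1--> {q0, q1, q2}  [new]
{q1} --0--> {q0, q2, q3}  [new]
{q1} --1--> {q0, q3}  [new]
{q0, q1, q2} --0--> {q0, q2, q3}  [seen]
{q0, q1, q2} --1--> {q0, q3}  [seen]
{q0, q2, q3} --0--> {q0, q1}  [new]
{q0, q2, q3} --1--> {q0, q1, q2, q3}  [new]
{q0, q3} --0--> {q0, q1}  [seen]
{q0, q3} --1--> {q0, q1, q2, q3}  [seen]
{q0, q1} --0--> {q0, q2, q3}  [seen]
{q0, q1} --1--> {q0, q3}  [seen]
{q0, q1, q2, q3} --0--> {q0, q1, q2, q3}  [seen]
{q0, q1, q2, q3} --1--> {q0, q1, q2, q3}  [seen]
Reachable DFA states: {q0}, {q3}, {q1}, {q0, q1, q2}, {q0, q2, q3}, {q0, q3}, {q0, q1}, {q0, q1, q2, q3}.
Accepting DFA states (contain an NFA accepting state): {q0, q1, q2}, {q0, q2, q3}, {q0, q1, q2, q3}.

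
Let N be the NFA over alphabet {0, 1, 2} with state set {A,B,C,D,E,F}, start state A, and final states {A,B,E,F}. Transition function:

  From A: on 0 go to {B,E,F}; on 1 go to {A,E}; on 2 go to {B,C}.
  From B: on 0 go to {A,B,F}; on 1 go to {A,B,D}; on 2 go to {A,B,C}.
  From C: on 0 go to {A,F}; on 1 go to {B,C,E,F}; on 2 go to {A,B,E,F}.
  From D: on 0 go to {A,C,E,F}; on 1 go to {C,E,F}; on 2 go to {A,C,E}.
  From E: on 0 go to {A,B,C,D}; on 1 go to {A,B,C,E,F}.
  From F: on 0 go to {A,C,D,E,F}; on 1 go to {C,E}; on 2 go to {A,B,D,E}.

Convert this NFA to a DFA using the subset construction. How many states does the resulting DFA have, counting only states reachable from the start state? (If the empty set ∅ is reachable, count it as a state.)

8

Start state of the DFA: {A}.
{A} --0--> {B,E,F}  [new]
{A} --1--> {A,E}  [new]
{A} --2--> {B,C}  [new]
{B,E,F} --0--> {A,B,C,D,E,F}  [new]
{B,E,F} --1--> {A,B,C,D,E,F}  [seen]
{B,E,F} --2--> {A,B,C,D,E}  [new]
{A,E} --0--> {A,B,C,D,E,F}  [seen]
{A,E} --1--> {A,B,C,E,F}  [new]
{A,E} --2--> {B,C}  [seen]
{B,C} --0--> {A,B,F}  [new]
{B,C} --1--> {A,B,C,D,E,F}  [seen]
{B,C} --2--> {A,B,C,E,F}  [seen]
{A,B,C,D,E,F} --0--> {A,B,C,D,E,F}  [seen]
{A,B,C,D,E,F} --1--> {A,B,C,D,E,F}  [seen]
{A,B,C,D,E,F} --2--> {A,B,C,D,E,F}  [seen]
{A,B,C,D,E} --0--> {A,B,C,D,E,F}  [seen]
{A,B,C,D,E} --1--> {A,B,C,D,E,F}  [seen]
{A,B,C,D,E} --2--> {A,B,C,E,F}  [seen]
{A,B,C,E,F} --0--> {A,B,C,D,E,F}  [seen]
{A,B,C,E,F} --1--> {A,B,C,D,E,F}  [seen]
{A,B,C,E,F} --2--> {A,B,C,D,E,F}  [seen]
{A,B,F} --0--> {A,B,C,D,E,F}  [seen]
{A,B,F} --1--> {A,B,C,D,E}  [seen]
{A,B,F} --2--> {A,B,C,D,E}  [seen]
Reachable DFA states: {A}, {B,E,F}, {A,E}, {B,C}, {A,B,C,D,E,F}, {A,B,C,D,E}, {A,B,C,E,F}, {A,B,F}.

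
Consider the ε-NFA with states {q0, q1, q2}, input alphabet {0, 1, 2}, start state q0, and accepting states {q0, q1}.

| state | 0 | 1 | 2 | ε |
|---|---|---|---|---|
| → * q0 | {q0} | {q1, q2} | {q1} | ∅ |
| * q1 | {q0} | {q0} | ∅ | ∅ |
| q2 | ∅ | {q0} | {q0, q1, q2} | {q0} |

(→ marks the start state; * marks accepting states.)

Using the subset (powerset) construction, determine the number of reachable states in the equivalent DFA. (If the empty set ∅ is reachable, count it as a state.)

Start state of the DFA: {q0} (ε-closure of the NFA start).
{q0} --0--> {q0}  [seen]
{q0} --1--> {q0, q1, q2}  [new]
{q0} --2--> {q1}  [new]
{q0, q1, q2} --0--> {q0}  [seen]
{q0, q1, q2} --1--> {q0, q1, q2}  [seen]
{q0, q1, q2} --2--> {q0, q1, q2}  [seen]
{q1} --0--> {q0}  [seen]
{q1} --1--> {q0}  [seen]
{q1} --2--> ∅  [new]
∅ --0--> ∅  [seen]
∅ --1--> ∅  [seen]
∅ --2--> ∅  [seen]
Reachable DFA states: {q0}, {q0, q1, q2}, {q1}, ∅.

4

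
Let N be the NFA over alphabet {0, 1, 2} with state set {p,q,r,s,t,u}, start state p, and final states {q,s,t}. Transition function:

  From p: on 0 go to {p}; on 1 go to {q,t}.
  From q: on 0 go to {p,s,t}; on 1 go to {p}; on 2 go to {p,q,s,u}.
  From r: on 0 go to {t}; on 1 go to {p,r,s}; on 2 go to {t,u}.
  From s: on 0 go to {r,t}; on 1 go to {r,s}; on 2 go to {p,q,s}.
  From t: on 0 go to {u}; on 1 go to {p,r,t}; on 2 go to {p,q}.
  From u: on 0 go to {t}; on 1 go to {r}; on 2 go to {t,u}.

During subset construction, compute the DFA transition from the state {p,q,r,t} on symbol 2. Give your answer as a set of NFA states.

δ(p,2) = ∅; δ(q,2) = {p,q,s,u}; δ(r,2) = {t,u}; δ(t,2) = {p,q}.
Union: {p,q,s,t,u}.

{p,q,s,t,u}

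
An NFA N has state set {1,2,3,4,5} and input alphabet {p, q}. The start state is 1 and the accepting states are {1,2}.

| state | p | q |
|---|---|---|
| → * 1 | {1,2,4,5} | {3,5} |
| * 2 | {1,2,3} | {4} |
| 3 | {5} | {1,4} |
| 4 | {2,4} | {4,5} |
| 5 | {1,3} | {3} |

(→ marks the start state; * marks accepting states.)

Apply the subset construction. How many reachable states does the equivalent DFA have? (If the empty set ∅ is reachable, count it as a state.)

Start state of the DFA: {1}.
{1} --p--> {1,2,4,5}  [new]
{1} --q--> {3,5}  [new]
{1,2,4,5} --p--> {1,2,3,4,5}  [new]
{1,2,4,5} --q--> {3,4,5}  [new]
{3,5} --p--> {1,3,5}  [new]
{3,5} --q--> {1,3,4}  [new]
{1,2,3,4,5} --p--> {1,2,3,4,5}  [seen]
{1,2,3,4,5} --q--> {1,3,4,5}  [new]
{3,4,5} --p--> {1,2,3,4,5}  [seen]
{3,4,5} --q--> {1,3,4,5}  [seen]
{1,3,5} --p--> {1,2,3,4,5}  [seen]
{1,3,5} --q--> {1,3,4,5}  [seen]
{1,3,4} --p--> {1,2,4,5}  [seen]
{1,3,4} --q--> {1,3,4,5}  [seen]
{1,3,4,5} --p--> {1,2,3,4,5}  [seen]
{1,3,4,5} --q--> {1,3,4,5}  [seen]
Reachable DFA states: {1}, {1,2,4,5}, {3,5}, {1,2,3,4,5}, {3,4,5}, {1,3,5}, {1,3,4}, {1,3,4,5}.

8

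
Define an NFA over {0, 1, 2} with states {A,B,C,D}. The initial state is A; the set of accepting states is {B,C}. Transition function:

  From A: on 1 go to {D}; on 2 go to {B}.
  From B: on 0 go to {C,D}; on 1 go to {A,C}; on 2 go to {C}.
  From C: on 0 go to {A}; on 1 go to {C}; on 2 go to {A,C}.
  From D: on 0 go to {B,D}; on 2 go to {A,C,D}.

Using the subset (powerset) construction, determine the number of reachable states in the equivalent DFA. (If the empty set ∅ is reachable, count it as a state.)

Start state of the DFA: {A}.
{A} --0--> ∅  [new]
{A} --1--> {D}  [new]
{A} --2--> {B}  [new]
∅ --0--> ∅  [seen]
∅ --1--> ∅  [seen]
∅ --2--> ∅  [seen]
{D} --0--> {B,D}  [new]
{D} --1--> ∅  [seen]
{D} --2--> {A,C,D}  [new]
{B} --0--> {C,D}  [new]
{B} --1--> {A,C}  [new]
{B} --2--> {C}  [new]
{B,D} --0--> {B,C,D}  [new]
{B,D} --1--> {A,C}  [seen]
{B,D} --2--> {A,C,D}  [seen]
{A,C,D} --0--> {A,B,D}  [new]
{A,C,D} --1--> {C,D}  [seen]
{A,C,D} --2--> {A,B,C,D}  [new]
{C,D} --0--> {A,B,D}  [seen]
{C,D} --1--> {C}  [seen]
{C,D} --2--> {A,C,D}  [seen]
{A,C} --0--> {A}  [seen]
{A,C} --1--> {C,D}  [seen]
{A,C} --2--> {A,B,C}  [new]
{C} --0--> {A}  [seen]
{C} --1--> {C}  [seen]
{C} --2--> {A,C}  [seen]
{B,C,D} --0--> {A,B,C,D}  [seen]
{B,C,D} --1--> {A,C}  [seen]
{B,C,D} --2--> {A,C,D}  [seen]
{A,B,D} --0--> {B,C,D}  [seen]
{A,B,D} --1--> {A,C,D}  [seen]
{A,B,D} --2--> {A,B,C,D}  [seen]
{A,B,C,D} --0--> {A,B,C,D}  [seen]
{A,B,C,D} --1--> {A,C,D}  [seen]
{A,B,C,D} --2--> {A,B,C,D}  [seen]
{A,B,C} --0--> {A,C,D}  [seen]
{A,B,C} --1--> {A,C,D}  [seen]
{A,B,C} --2--> {A,B,C}  [seen]
Reachable DFA states: {A}, ∅, {D}, {B}, {B,D}, {A,C,D}, {C,D}, {A,C}, {C}, {B,C,D}, {A,B,D}, {A,B,C,D}, {A,B,C}.

13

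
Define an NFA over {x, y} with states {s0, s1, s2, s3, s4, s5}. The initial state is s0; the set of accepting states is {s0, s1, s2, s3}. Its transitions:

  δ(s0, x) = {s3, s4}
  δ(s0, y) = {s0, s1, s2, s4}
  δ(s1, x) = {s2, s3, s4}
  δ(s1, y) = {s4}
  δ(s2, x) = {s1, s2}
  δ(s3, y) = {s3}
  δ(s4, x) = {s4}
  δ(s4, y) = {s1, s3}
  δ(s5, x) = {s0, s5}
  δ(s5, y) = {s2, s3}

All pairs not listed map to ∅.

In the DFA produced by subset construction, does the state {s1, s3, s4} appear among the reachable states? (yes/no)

yes

Start state of the DFA: {s0}.
{s0} --x--> {s3, s4}  [new]
{s0} --y--> {s0, s1, s2, s4}  [new]
{s3, s4} --x--> {s4}  [new]
{s3, s4} --y--> {s1, s3}  [new]
{s0, s1, s2, s4} --x--> {s1, s2, s3, s4}  [new]
{s0, s1, s2, s4} --y--> {s0, s1, s2, s3, s4}  [new]
{s4} --x--> {s4}  [seen]
{s4} --y--> {s1, s3}  [seen]
{s1, s3} --x--> {s2, s3, s4}  [new]
{s1, s3} --y--> {s3, s4}  [seen]
{s1, s2, s3, s4} --x--> {s1, s2, s3, s4}  [seen]
{s1, s2, s3, s4} --y--> {s1, s3, s4}  [new]
{s0, s1, s2, s3, s4} --x--> {s1, s2, s3, s4}  [seen]
{s0, s1, s2, s3, s4} --y--> {s0, s1, s2, s3, s4}  [seen]
{s2, s3, s4} --x--> {s1, s2, s4}  [new]
{s2, s3, s4} --y--> {s1, s3}  [seen]
{s1, s3, s4} --x--> {s2, s3, s4}  [seen]
{s1, s3, s4} --y--> {s1, s3, s4}  [seen]
{s1, s2, s4} --x--> {s1, s2, s3, s4}  [seen]
{s1, s2, s4} --y--> {s1, s3, s4}  [seen]
Reachable DFA states: {s0}, {s3, s4}, {s0, s1, s2, s4}, {s4}, {s1, s3}, {s1, s2, s3, s4}, {s0, s1, s2, s3, s4}, {s2, s3, s4}, {s1, s3, s4}, {s1, s2, s4}.
{s1, s3, s4} is among them.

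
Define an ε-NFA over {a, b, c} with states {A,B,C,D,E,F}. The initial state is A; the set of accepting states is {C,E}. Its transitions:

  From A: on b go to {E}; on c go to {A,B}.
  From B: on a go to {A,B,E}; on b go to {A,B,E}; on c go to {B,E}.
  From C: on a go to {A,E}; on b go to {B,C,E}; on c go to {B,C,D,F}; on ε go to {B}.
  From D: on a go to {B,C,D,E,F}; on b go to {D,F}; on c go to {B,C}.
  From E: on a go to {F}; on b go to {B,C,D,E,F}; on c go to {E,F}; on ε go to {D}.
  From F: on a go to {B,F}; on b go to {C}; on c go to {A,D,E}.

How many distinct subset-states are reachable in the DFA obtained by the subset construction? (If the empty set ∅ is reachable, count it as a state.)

7

Start state of the DFA: {A} (ε-closure of the NFA start).
{A} --a--> ∅  [new]
{A} --b--> {D,E}  [new]
{A} --c--> {A,B}  [new]
∅ --a--> ∅  [seen]
∅ --b--> ∅  [seen]
∅ --c--> ∅  [seen]
{D,E} --a--> {B,C,D,E,F}  [new]
{D,E} --b--> {B,C,D,E,F}  [seen]
{D,E} --c--> {B,C,D,E,F}  [seen]
{A,B} --a--> {A,B,D,E}  [new]
{A,B} --b--> {A,B,D,E}  [seen]
{A,B} --c--> {A,B,D,E}  [seen]
{B,C,D,E,F} --a--> {A,B,C,D,E,F}  [new]
{B,C,D,E,F} --b--> {A,B,C,D,E,F}  [seen]
{B,C,D,E,F} --c--> {A,B,C,D,E,F}  [seen]
{A,B,D,E} --a--> {A,B,C,D,E,F}  [seen]
{A,B,D,E} --b--> {A,B,C,D,E,F}  [seen]
{A,B,D,E} --c--> {A,B,C,D,E,F}  [seen]
{A,B,C,D,E,F} --a--> {A,B,C,D,E,F}  [seen]
{A,B,C,D,E,F} --b--> {A,B,C,D,E,F}  [seen]
{A,B,C,D,E,F} --c--> {A,B,C,D,E,F}  [seen]
Reachable DFA states: {A}, ∅, {D,E}, {A,B}, {B,C,D,E,F}, {A,B,D,E}, {A,B,C,D,E,F}.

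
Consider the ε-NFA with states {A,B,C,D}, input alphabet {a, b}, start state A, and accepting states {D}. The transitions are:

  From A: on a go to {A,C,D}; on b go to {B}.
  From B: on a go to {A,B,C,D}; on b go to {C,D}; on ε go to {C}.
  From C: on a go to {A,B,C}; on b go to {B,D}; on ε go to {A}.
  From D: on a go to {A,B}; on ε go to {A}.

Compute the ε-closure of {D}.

Begin with {D}.
D →ε {A}; add A.
ε-closure = {A,D}.

{A,D}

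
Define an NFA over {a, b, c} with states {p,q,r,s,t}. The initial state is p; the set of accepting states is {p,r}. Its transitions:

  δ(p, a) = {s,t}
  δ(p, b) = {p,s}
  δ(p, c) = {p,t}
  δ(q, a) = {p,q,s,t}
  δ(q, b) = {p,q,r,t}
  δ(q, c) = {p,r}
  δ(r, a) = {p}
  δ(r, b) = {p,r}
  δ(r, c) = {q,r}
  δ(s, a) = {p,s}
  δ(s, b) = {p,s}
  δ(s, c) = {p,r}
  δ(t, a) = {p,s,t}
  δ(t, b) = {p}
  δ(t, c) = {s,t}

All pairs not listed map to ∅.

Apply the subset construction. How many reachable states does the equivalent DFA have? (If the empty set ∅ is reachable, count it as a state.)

Start state of the DFA: {p}.
{p} --a--> {s,t}  [new]
{p} --b--> {p,s}  [new]
{p} --c--> {p,t}  [new]
{s,t} --a--> {p,s,t}  [new]
{s,t} --b--> {p,s}  [seen]
{s,t} --c--> {p,r,s,t}  [new]
{p,s} --a--> {p,s,t}  [seen]
{p,s} --b--> {p,s}  [seen]
{p,s} --c--> {p,r,t}  [new]
{p,t} --a--> {p,s,t}  [seen]
{p,t} --b--> {p,s}  [seen]
{p,t} --c--> {p,s,t}  [seen]
{p,s,t} --a--> {p,s,t}  [seen]
{p,s,t} --b--> {p,s}  [seen]
{p,s,t} --c--> {p,r,s,t}  [seen]
{p,r,s,t} --a--> {p,s,t}  [seen]
{p,r,s,t} --b--> {p,r,s}  [new]
{p,r,s,t} --c--> {p,q,r,s,t}  [new]
{p,r,t} --a--> {p,s,t}  [seen]
{p,r,t} --b--> {p,r,s}  [seen]
{p,r,t} --c--> {p,q,r,s,t}  [seen]
{p,r,s} --a--> {p,s,t}  [seen]
{p,r,s} --b--> {p,r,s}  [seen]
{p,r,s} --c--> {p,q,r,t}  [new]
{p,q,r,s,t} --a--> {p,q,s,t}  [new]
{p,q,r,s,t} --b--> {p,q,r,s,t}  [seen]
{p,q,r,s,t} --c--> {p,q,r,s,t}  [seen]
{p,q,r,t} --a--> {p,q,s,t}  [seen]
{p,q,r,t} --b--> {p,q,r,s,t}  [seen]
{p,q,r,t} --c--> {p,q,r,s,t}  [seen]
{p,q,s,t} --a--> {p,q,s,t}  [seen]
{p,q,s,t} --b--> {p,q,r,s,t}  [seen]
{p,q,s,t} --c--> {p,r,s,t}  [seen]
Reachable DFA states: {p}, {s,t}, {p,s}, {p,t}, {p,s,t}, {p,r,s,t}, {p,r,t}, {p,r,s}, {p,q,r,s,t}, {p,q,r,t}, {p,q,s,t}.

11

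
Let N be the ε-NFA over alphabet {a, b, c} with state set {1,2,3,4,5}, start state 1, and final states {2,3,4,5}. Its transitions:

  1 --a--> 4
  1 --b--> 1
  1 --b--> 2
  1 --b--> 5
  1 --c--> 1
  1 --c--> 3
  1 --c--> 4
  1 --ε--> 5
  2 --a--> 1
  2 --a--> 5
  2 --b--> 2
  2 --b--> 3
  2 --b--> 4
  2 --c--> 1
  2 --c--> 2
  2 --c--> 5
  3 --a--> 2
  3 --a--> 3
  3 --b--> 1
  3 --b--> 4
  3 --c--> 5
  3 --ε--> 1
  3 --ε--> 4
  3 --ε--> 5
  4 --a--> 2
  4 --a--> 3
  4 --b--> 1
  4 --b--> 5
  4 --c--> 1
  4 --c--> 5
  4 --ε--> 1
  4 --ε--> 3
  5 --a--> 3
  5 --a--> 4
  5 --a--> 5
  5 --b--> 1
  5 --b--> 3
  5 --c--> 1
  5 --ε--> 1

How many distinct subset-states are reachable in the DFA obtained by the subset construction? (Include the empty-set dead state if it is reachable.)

Start state of the DFA: {1,5} (ε-closure of the NFA start).
{1,5} --a--> {1,3,4,5}  [new]
{1,5} --b--> {1,2,3,4,5}  [new]
{1,5} --c--> {1,3,4,5}  [seen]
{1,3,4,5} --a--> {1,2,3,4,5}  [seen]
{1,3,4,5} --b--> {1,2,3,4,5}  [seen]
{1,3,4,5} --c--> {1,3,4,5}  [seen]
{1,2,3,4,5} --a--> {1,2,3,4,5}  [seen]
{1,2,3,4,5} --b--> {1,2,3,4,5}  [seen]
{1,2,3,4,5} --c--> {1,2,3,4,5}  [seen]
Reachable DFA states: {1,5}, {1,3,4,5}, {1,2,3,4,5}.

3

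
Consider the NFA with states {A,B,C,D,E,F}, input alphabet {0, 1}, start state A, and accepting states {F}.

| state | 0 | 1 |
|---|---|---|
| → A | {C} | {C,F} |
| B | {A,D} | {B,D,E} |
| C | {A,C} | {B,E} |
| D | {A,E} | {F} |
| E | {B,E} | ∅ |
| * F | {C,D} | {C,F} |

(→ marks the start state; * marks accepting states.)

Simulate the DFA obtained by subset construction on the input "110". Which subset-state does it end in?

{A,B,C,D,E}

Start: {A}.
δ(A,1) = {C,F}.
Union: {C,F}.
After 1: {C,F}.
δ(C,1) = {B,E}; δ(F,1) = {C,F}.
Union: {B,C,E,F}.
After 1: {B,C,E,F}.
δ(B,0) = {A,D}; δ(C,0) = {A,C}; δ(E,0) = {B,E}; δ(F,0) = {C,D}.
Union: {A,B,C,D,E}.
After 0: {A,B,C,D,E}.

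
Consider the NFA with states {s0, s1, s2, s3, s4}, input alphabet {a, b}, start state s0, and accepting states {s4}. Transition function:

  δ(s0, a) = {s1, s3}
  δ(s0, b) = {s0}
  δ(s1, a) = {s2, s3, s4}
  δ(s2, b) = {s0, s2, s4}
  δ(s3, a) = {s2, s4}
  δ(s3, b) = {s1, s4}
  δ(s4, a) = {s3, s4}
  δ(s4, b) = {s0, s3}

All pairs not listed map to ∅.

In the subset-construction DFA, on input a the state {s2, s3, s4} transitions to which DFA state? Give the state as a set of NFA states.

{s2, s3, s4}

δ(s2,a) = ∅; δ(s3,a) = {s2, s4}; δ(s4,a) = {s3, s4}.
Union: {s2, s3, s4}.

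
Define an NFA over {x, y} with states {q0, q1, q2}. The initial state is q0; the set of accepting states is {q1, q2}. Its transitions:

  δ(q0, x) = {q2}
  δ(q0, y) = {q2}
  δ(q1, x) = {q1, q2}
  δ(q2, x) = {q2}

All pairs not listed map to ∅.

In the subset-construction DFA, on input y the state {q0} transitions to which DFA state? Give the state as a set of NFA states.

{q2}

δ(q0,y) = {q2}.
Union: {q2}.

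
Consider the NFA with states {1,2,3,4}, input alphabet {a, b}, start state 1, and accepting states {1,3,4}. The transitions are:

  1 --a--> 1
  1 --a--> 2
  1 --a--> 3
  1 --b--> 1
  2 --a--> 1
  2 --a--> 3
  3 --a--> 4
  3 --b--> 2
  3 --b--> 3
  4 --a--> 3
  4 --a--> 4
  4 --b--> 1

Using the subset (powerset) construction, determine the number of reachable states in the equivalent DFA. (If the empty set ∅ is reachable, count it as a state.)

Start state of the DFA: {1}.
{1} --a--> {1,2,3}  [new]
{1} --b--> {1}  [seen]
{1,2,3} --a--> {1,2,3,4}  [new]
{1,2,3} --b--> {1,2,3}  [seen]
{1,2,3,4} --a--> {1,2,3,4}  [seen]
{1,2,3,4} --b--> {1,2,3}  [seen]
Reachable DFA states: {1}, {1,2,3}, {1,2,3,4}.

3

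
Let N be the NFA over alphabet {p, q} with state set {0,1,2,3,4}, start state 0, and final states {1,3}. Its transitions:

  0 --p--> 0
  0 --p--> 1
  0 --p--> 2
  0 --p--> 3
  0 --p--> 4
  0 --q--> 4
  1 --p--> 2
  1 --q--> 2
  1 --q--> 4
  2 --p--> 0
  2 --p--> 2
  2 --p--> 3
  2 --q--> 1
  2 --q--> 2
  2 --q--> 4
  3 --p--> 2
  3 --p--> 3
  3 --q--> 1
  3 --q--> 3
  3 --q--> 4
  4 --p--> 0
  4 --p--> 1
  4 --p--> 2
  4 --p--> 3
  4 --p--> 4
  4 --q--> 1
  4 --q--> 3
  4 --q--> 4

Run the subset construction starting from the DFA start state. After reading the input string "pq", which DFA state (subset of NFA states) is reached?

Start: {0}.
δ(0,p) = {0,1,2,3,4}.
Union: {0,1,2,3,4}.
After p: {0,1,2,3,4}.
δ(0,q) = {4}; δ(1,q) = {2,4}; δ(2,q) = {1,2,4}; δ(3,q) = {1,3,4}; δ(4,q) = {1,3,4}.
Union: {1,2,3,4}.
After q: {1,2,3,4}.

{1,2,3,4}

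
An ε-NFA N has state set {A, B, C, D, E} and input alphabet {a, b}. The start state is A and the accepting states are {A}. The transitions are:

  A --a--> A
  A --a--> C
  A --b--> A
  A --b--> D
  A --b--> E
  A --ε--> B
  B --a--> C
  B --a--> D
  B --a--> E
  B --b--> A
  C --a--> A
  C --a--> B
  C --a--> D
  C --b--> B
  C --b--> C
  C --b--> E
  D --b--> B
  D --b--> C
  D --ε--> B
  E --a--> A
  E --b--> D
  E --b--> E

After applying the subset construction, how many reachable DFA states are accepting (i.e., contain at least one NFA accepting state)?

3

Start state of the DFA: {A, B} (ε-closure of the NFA start).
{A, B} --a--> {A, B, C, D, E}  [new]
{A, B} --b--> {A, B, D, E}  [new]
{A, B, C, D, E} --a--> {A, B, C, D, E}  [seen]
{A, B, C, D, E} --b--> {A, B, C, D, E}  [seen]
{A, B, D, E} --a--> {A, B, C, D, E}  [seen]
{A, B, D, E} --b--> {A, B, C, D, E}  [seen]
Reachable DFA states: {A, B}, {A, B, C, D, E}, {A, B, D, E}.
Accepting DFA states (contain an NFA accepting state): {A, B}, {A, B, C, D, E}, {A, B, D, E}.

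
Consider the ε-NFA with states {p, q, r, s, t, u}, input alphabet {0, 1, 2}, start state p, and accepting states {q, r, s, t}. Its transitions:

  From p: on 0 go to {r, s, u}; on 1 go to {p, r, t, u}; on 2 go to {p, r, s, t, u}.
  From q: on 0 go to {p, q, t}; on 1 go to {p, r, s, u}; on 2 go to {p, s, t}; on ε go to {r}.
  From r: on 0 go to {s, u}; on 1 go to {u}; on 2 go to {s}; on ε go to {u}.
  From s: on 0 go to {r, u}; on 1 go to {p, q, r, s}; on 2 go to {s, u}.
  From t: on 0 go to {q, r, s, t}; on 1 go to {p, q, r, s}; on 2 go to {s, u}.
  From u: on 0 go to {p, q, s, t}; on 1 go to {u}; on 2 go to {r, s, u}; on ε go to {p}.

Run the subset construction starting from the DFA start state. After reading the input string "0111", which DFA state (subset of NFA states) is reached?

{p, q, r, s, t, u}

Start: {p}.
δ(p,0) = {r, s, u}.
Union: {r, s, u}.
ε-closure gives {p, r, s, u}.
After 0: {p, r, s, u}.
δ(p,1) = {p, r, t, u}; δ(r,1) = {u}; δ(s,1) = {p, q, r, s}; δ(u,1) = {u}.
Union: {p, q, r, s, t, u}.
After 1: {p, q, r, s, t, u}.
δ(p,1) = {p, r, t, u}; δ(q,1) = {p, r, s, u}; δ(r,1) = {u}; δ(s,1) = {p, q, r, s}; δ(t,1) = {p, q, r, s}; δ(u,1) = {u}.
Union: {p, q, r, s, t, u}.
After 1: {p, q, r, s, t, u}.
δ(p,1) = {p, r, t, u}; δ(q,1) = {p, r, s, u}; δ(r,1) = {u}; δ(s,1) = {p, q, r, s}; δ(t,1) = {p, q, r, s}; δ(u,1) = {u}.
Union: {p, q, r, s, t, u}.
After 1: {p, q, r, s, t, u}.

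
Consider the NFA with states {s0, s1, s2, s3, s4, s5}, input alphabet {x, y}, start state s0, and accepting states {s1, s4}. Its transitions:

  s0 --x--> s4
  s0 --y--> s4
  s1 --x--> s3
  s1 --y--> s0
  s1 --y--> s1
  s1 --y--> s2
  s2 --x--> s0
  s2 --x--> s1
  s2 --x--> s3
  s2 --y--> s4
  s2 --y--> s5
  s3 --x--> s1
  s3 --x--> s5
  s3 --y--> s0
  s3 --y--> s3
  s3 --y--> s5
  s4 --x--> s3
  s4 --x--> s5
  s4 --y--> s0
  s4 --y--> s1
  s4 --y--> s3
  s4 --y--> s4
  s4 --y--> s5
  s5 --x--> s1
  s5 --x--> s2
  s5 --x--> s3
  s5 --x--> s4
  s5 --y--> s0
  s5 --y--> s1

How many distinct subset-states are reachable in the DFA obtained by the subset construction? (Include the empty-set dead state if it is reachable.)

Start state of the DFA: {s0}.
{s0} --x--> {s4}  [new]
{s0} --y--> {s4}  [seen]
{s4} --x--> {s3, s5}  [new]
{s4} --y--> {s0, s1, s3, s4, s5}  [new]
{s3, s5} --x--> {s1, s2, s3, s4, s5}  [new]
{s3, s5} --y--> {s0, s1, s3, s5}  [new]
{s0, s1, s3, s4, s5} --x--> {s1, s2, s3, s4, s5}  [seen]
{s0, s1, s3, s4, s5} --y--> {s0, s1, s2, s3, s4, s5}  [new]
{s1, s2, s3, s4, s5} --x--> {s0, s1, s2, s3, s4, s5}  [seen]
{s1, s2, s3, s4, s5} --y--> {s0, s1, s2, s3, s4, s5}  [seen]
{s0, s1, s3, s5} --x--> {s1, s2, s3, s4, s5}  [seen]
{s0, s1, s3, s5} --y--> {s0, s1, s2, s3, s4, s5}  [seen]
{s0, s1, s2, s3, s4, s5} --x--> {s0, s1, s2, s3, s4, s5}  [seen]
{s0, s1, s2, s3, s4, s5} --y--> {s0, s1, s2, s3, s4, s5}  [seen]
Reachable DFA states: {s0}, {s4}, {s3, s5}, {s0, s1, s3, s4, s5}, {s1, s2, s3, s4, s5}, {s0, s1, s3, s5}, {s0, s1, s2, s3, s4, s5}.

7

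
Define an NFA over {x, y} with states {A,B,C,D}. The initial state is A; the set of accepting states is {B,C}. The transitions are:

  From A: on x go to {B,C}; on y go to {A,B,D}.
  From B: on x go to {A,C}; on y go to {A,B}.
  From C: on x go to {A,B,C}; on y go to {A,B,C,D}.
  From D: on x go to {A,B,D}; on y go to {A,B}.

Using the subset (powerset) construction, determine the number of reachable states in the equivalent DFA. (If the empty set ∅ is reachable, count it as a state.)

Start state of the DFA: {A}.
{A} --x--> {B,C}  [new]
{A} --y--> {A,B,D}  [new]
{B,C} --x--> {A,B,C}  [new]
{B,C} --y--> {A,B,C,D}  [new]
{A,B,D} --x--> {A,B,C,D}  [seen]
{A,B,D} --y--> {A,B,D}  [seen]
{A,B,C} --x--> {A,B,C}  [seen]
{A,B,C} --y--> {A,B,C,D}  [seen]
{A,B,C,D} --x--> {A,B,C,D}  [seen]
{A,B,C,D} --y--> {A,B,C,D}  [seen]
Reachable DFA states: {A}, {B,C}, {A,B,D}, {A,B,C}, {A,B,C,D}.

5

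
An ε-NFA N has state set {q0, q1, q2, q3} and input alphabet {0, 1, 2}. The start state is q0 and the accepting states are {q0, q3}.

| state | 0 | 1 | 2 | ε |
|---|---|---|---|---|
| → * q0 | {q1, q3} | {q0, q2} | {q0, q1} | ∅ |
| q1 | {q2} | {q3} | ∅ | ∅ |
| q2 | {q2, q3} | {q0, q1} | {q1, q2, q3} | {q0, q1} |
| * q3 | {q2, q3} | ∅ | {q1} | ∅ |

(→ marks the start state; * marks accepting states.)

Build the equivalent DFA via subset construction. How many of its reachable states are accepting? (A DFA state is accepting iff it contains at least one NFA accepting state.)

6

Start state of the DFA: {q0} (ε-closure of the NFA start).
{q0} --0--> {q1, q3}  [new]
{q0} --1--> {q0, q1, q2}  [new]
{q0} --2--> {q0, q1}  [new]
{q1, q3} --0--> {q0, q1, q2, q3}  [new]
{q1, q3} --1--> {q3}  [new]
{q1, q3} --2--> {q1}  [new]
{q0, q1, q2} --0--> {q0, q1, q2, q3}  [seen]
{q0, q1, q2} --1--> {q0, q1, q2, q3}  [seen]
{q0, q1, q2} --2--> {q0, q1, q2, q3}  [seen]
{q0, q1} --0--> {q0, q1, q2, q3}  [seen]
{q0, q1} --1--> {q0, q1, q2, q3}  [seen]
{q0, q1} --2--> {q0, q1}  [seen]
{q0, q1, q2, q3} --0--> {q0, q1, q2, q3}  [seen]
{q0, q1, q2, q3} --1--> {q0, q1, q2, q3}  [seen]
{q0, q1, q2, q3} --2--> {q0, q1, q2, q3}  [seen]
{q3} --0--> {q0, q1, q2, q3}  [seen]
{q3} --1--> ∅  [new]
{q3} --2--> {q1}  [seen]
{q1} --0--> {q0, q1, q2}  [seen]
{q1} --1--> {q3}  [seen]
{q1} --2--> ∅  [seen]
∅ --0--> ∅  [seen]
∅ --1--> ∅  [seen]
∅ --2--> ∅  [seen]
Reachable DFA states: {q0}, {q1, q3}, {q0, q1, q2}, {q0, q1}, {q0, q1, q2, q3}, {q3}, {q1}, ∅.
Accepting DFA states (contain an NFA accepting state): {q0}, {q1, q3}, {q0, q1, q2}, {q0, q1}, {q0, q1, q2, q3}, {q3}.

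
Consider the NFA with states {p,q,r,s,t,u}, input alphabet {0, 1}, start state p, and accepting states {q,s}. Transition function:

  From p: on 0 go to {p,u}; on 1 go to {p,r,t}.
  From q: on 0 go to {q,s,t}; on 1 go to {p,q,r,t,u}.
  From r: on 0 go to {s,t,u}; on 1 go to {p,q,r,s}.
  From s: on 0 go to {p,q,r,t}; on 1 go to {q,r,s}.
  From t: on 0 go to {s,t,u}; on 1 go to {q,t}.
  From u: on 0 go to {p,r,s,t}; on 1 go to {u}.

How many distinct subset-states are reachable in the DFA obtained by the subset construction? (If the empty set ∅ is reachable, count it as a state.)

8

Start state of the DFA: {p}.
{p} --0--> {p,u}  [new]
{p} --1--> {p,r,t}  [new]
{p,u} --0--> {p,r,s,t,u}  [new]
{p,u} --1--> {p,r,t,u}  [new]
{p,r,t} --0--> {p,s,t,u}  [new]
{p,r,t} --1--> {p,q,r,s,t}  [new]
{p,r,s,t,u} --0--> {p,q,r,s,t,u}  [new]
{p,r,s,t,u} --1--> {p,q,r,s,t,u}  [seen]
{p,r,t,u} --0--> {p,r,s,t,u}  [seen]
{p,r,t,u} --1--> {p,q,r,s,t,u}  [seen]
{p,s,t,u} --0--> {p,q,r,s,t,u}  [seen]
{p,s,t,u} --1--> {p,q,r,s,t,u}  [seen]
{p,q,r,s,t} --0--> {p,q,r,s,t,u}  [seen]
{p,q,r,s,t} --1--> {p,q,r,s,t,u}  [seen]
{p,q,r,s,t,u} --0--> {p,q,r,s,t,u}  [seen]
{p,q,r,s,t,u} --1--> {p,q,r,s,t,u}  [seen]
Reachable DFA states: {p}, {p,u}, {p,r,t}, {p,r,s,t,u}, {p,r,t,u}, {p,s,t,u}, {p,q,r,s,t}, {p,q,r,s,t,u}.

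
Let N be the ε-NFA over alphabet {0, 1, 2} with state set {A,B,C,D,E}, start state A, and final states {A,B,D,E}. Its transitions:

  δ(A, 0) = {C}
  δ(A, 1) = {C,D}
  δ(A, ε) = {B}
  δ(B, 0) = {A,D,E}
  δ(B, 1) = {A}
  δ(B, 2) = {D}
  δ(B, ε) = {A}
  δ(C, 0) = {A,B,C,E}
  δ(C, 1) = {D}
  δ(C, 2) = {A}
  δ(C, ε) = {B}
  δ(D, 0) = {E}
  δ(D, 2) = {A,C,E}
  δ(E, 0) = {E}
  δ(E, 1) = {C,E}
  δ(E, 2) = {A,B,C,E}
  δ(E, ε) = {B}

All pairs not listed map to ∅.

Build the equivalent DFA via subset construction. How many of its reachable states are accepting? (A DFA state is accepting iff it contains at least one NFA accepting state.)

Start state of the DFA: {A,B} (ε-closure of the NFA start).
{A,B} --0--> {A,B,C,D,E}  [new]
{A,B} --1--> {A,B,C,D}  [new]
{A,B} --2--> {D}  [new]
{A,B,C,D,E} --0--> {A,B,C,D,E}  [seen]
{A,B,C,D,E} --1--> {A,B,C,D,E}  [seen]
{A,B,C,D,E} --2--> {A,B,C,D,E}  [seen]
{A,B,C,D} --0--> {A,B,C,D,E}  [seen]
{A,B,C,D} --1--> {A,B,C,D}  [seen]
{A,B,C,D} --2--> {A,B,C,D,E}  [seen]
{D} --0--> {A,B,E}  [new]
{D} --1--> ∅  [new]
{D} --2--> {A,B,C,E}  [new]
{A,B,E} --0--> {A,B,C,D,E}  [seen]
{A,B,E} --1--> {A,B,C,D,E}  [seen]
{A,B,E} --2--> {A,B,C,D,E}  [seen]
∅ --0--> ∅  [seen]
∅ --1--> ∅  [seen]
∅ --2--> ∅  [seen]
{A,B,C,E} --0--> {A,B,C,D,E}  [seen]
{A,B,C,E} --1--> {A,B,C,D,E}  [seen]
{A,B,C,E} --2--> {A,B,C,D,E}  [seen]
Reachable DFA states: {A,B}, {A,B,C,D,E}, {A,B,C,D}, {D}, {A,B,E}, ∅, {A,B,C,E}.
Accepting DFA states (contain an NFA accepting state): {A,B}, {A,B,C,D,E}, {A,B,C,D}, {D}, {A,B,E}, {A,B,C,E}.

6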